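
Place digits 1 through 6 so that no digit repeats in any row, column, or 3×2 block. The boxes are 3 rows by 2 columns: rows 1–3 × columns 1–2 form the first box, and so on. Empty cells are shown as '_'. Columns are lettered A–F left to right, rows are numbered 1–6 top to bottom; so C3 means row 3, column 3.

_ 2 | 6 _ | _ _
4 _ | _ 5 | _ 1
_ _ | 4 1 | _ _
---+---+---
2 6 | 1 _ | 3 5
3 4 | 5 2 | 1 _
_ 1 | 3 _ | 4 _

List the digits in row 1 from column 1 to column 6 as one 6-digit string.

D1 = 3: row 1 has {2,6}; col 4 has {1,2,5}; box has {1,4,5,6} → only 3 remains.
E1 = 5: row 1 has {2,3,6}; col 5 has {1,3,4}; box has {1} → only 5 remains.
F1 = 4: row 1 has {2,3,5,6}; col 6 has {1,5}; box has {1,5} → only 4 remains.
B2 = 3: row 2 has {1,4,5}; col 2 has {1,2,4,6}; box has {2,4} → only 3 remains.
C2 = 2: row 2 has {1,3,4,5}; col 3 has {1,3,4,5,6}; box has {1,3,4,5,6} → only 2 remains.
E2 = 6: row 2 has {1,2,3,4,5}; col 5 has {1,3,4,5}; box has {1,4,5} → only 6 remains.
B3 = 5: row 3 has {1,4}; col 2 has {1,2,3,4,6}; box has {2,3,4} → only 5 remains.
E3 = 2: row 3 has {1,4,5}; col 5 has {1,3,4,5,6}; box has {1,4,5,6} → only 2 remains.
F3 = 3: row 3 has {1,2,4,5}; col 6 has {1,4,5}; box has {1,2,4,5,6} → only 3 remains.
D4 = 4: row 4 has {1,2,3,5,6}; col 4 has {1,2,3,5}; box has {1,2,3,5} → only 4 remains.
F5 = 6: row 5 has {1,2,3,4,5}; col 6 has {1,3,4,5}; box has {1,3,4,5} → only 6 remains.
A6 = 5: row 6 has {1,3,4}; col 1 has {2,3,4}; box has {1,2,3,4,6} → only 5 remains.
D6 = 6: row 6 has {1,3,4,5}; col 4 has {1,2,3,4,5}; box has {1,2,3,4,5} → only 6 remains.
F6 = 2: row 6 has {1,3,4,5,6}; col 6 has {1,3,4,5,6}; box has {1,3,4,5,6} → only 2 remains.
A1 = 1: row 1 has {2,3,4,5,6}; col 1 has {2,3,4,5}; box has {2,3,4,5} → only 1 remains.

126354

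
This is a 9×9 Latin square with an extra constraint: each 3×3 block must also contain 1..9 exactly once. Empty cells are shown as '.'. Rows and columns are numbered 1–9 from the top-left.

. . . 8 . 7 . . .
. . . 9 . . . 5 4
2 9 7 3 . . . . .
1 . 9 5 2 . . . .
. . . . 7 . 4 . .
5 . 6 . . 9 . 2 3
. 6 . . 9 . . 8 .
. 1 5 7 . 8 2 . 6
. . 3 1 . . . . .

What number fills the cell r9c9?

9

r5c4 = 6: row 5 has {4,7}; col 4 has {1,3,5,7,8,9}; box has {2,5,7,9} → only 6 remains.
r6c4 = 4: row 6 has {2,3,5,6,9}; col 4 has {1,3,5,6,7,8,9}; box has {2,5,6,7,9} → only 4 remains.
r7c4 = 2: row 7 has {6,8,9}; col 4 has {1,3,4,5,6,7,8,9}; box has {1,7,8,9} → only 2 remains.
r4c6 = 3: row 4 has {1,2,5,9}; col 6 has {7,8,9}; box has {2,4,5,6,7,9} → only 3 remains.
r5c6 = 1: row 5 has {4,6,7}; col 6 has {3,7,8,9}; box has {2,3,4,5,6,7,9} → only 1 remains.
r5c8 = 9: row 5 has {1,4,6,7}; col 8 has {2,5,8}; box has {2,3,4} → only 9 remains.
r6c5 = 8: row 6 has {2,3,4,5,6,9}; col 5 has {2,7,9}; box has {1,2,3,4,5,6,7,9} → only 8 remains.
r7c3 = 4: row 7 has {2,6,8,9}; col 3 has {3,5,6,7,9}; box has {1,3,5,6} → only 4 remains.
r7c6 = 5: row 7 has {2,4,6,8,9}; col 6 has {1,3,7,8,9}; box has {1,2,7,8,9} → only 5 remains.
r8c1 = 9: row 8 has {1,2,5,6,7,8}; col 1 has {1,2,5}; box has {1,3,4,5,6} → only 9 remains.
r1c3 = 1: row 1 has {7,8}; col 3 has {3,4,5,6,7,9}; box has {2,7,9} → only 1 remains.
r2c3 = 8: row 2 has {4,5,9}; col 3 has {1,3,4,5,6,7,9}; box has {1,2,7,9} → only 8 remains.
r5c3 = 2: row 5 has {1,4,6,7,9}; col 3 has {1,3,4,5,6,7,8,9}; box has {1,5,6,9} → only 2 remains.
r6c2 = 7: row 6 has {2,3,4,5,6,8,9}; col 2 has {1,6,9}; box has {1,2,5,6,9} → only 7 remains.
r6c7 = 1: row 6 has {2,3,4,5,6,7,8,9}; col 7 has {2,4}; box has {2,3,4,9} → only 1 remains.
r7c1 = 7: row 7 has {2,4,5,6,8,9}; col 1 has {1,2,5,9}; box has {1,3,4,5,6,9} → only 7 remains.
r7c7 = 3: row 7 has {2,4,5,6,7,8,9}; col 7 has {1,2,4}; box has {2,6,8} → only 3 remains.
r7c9 = 1: row 7 has {2,3,4,5,6,7,8,9}; col 9 has {3,4,6}; box has {2,3,6,8} → only 1 remains.
r8c8 = 4: row 8 has {1,2,5,6,7,8,9}; col 8 has {2,5,8,9}; box has {1,2,3,6,8} → only 4 remains.
r9c1 = 8: row 9 has {1,3}; col 1 has {1,2,5,7,9}; box has {1,3,4,5,6,7,9} → only 8 remains.
r9c2 = 2: row 9 has {1,3,8}; col 2 has {1,6,7,9}; box has {1,3,4,5,6,7,8,9} → only 2 remains.
r9c8 = 7: row 9 has {1,2,3,8}; col 8 has {2,4,5,8,9}; box has {1,2,3,4,6,8} → only 7 remains.
r2c2 = 3: row 2 has {4,5,8,9}; col 2 has {1,2,6,7,9}; box has {1,2,7,8,9} → only 3 remains.
r3c9 = 8: row 3 has {2,3,7,9}; col 9 has {1,3,4,6}; box has {4,5} → only 8 remains.
r4c8 = 6: row 4 has {1,2,3,5,9}; col 8 has {2,4,5,7,8,9}; box has {1,2,3,4,9} → only 6 remains.
r4c9 = 7: row 4 has {1,2,3,5,6,9}; col 9 has {1,3,4,6,8}; box has {1,2,3,4,6,9} → only 7 remains.
r5c1 = 3: row 5 has {1,2,4,6,7,9}; col 1 has {1,2,5,7,8,9}; box has {1,2,5,6,7,9} → only 3 remains.
r5c2 = 8: row 5 has {1,2,3,4,6,7,9}; col 2 has {1,2,3,6,7,9}; box has {1,2,3,5,6,7,9} → only 8 remains.
r5c9 = 5: row 5 has {1,2,3,4,6,7,8,9}; col 9 has {1,3,4,6,7,8}; box has {1,2,3,4,6,7,9} → only 5 remains.
r8c5 = 3: row 8 has {1,2,4,5,6,7,8,9}; col 5 has {2,7,8,9}; box has {1,2,5,7,8,9} → only 3 remains.
r9c9 = 9: row 9 has {1,2,3,7,8}; col 9 has {1,3,4,5,6,7,8}; box has {1,2,3,4,6,7,8} → only 9 remains.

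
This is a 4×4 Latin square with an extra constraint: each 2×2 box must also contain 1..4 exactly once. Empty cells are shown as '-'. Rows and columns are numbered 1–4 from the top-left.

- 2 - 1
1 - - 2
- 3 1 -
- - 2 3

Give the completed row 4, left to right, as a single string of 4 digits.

4123

row 2, column 2 = 4: row 2 has {1,2}; col 2 has {2,3}; box has {1,2} → only 4 remains.
row 2, column 3 = 3: row 2 has {1,2,4}; col 3 has {1,2}; box has {1,2} → only 3 remains.
row 3, column 4 = 4: row 3 has {1,3}; col 4 has {1,2,3}; box has {1,2,3} → only 4 remains.
row 4, column 1 = 4: row 4 has {2,3}; col 1 has {1}; box has {3} → only 4 remains.
row 4, column 2 = 1: row 4 has {2,3,4}; col 2 has {2,3,4}; box has {3,4} → only 1 remains.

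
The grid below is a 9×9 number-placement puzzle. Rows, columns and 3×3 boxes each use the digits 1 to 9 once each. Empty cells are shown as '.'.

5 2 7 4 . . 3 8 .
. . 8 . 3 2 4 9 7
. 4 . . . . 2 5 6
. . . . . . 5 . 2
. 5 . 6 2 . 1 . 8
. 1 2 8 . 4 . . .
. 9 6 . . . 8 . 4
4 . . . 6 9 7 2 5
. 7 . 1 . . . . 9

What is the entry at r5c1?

7

r1c9 = 1: row 1 has {2,3,4,5,7,8}; col 9 has {2,4,5,6,7,8,9}; box has {2,3,4,5,6,7,8,9} → only 1 remains.
r2c2 = 6: row 2 has {2,3,4,7,8,9}; col 2 has {1,2,4,5,7,9}; box has {2,4,5,7,8} → only 6 remains.
r2c4 = 5: row 2 has {2,3,4,6,7,8,9}; col 4 has {1,4,6,8}; box has {2,3,4} → only 5 remains.
r6c9 = 3: row 6 has {1,2,4,8}; col 9 has {1,2,4,5,6,7,8,9}; box has {1,2,5,8} → only 3 remains.
r8c4 = 3: row 8 has {2,4,5,6,7,9}; col 4 has {1,4,5,6,8}; box has {1,6,9} → only 3 remains.
r9c7 = 6: row 9 has {1,7,9}; col 7 has {1,2,3,4,5,7,8}; box has {2,4,5,7,8,9} → only 6 remains.
r9c8 = 3: row 9 has {1,6,7,9}; col 8 has {2,5,8,9}; box has {2,4,5,6,7,8,9} → only 3 remains.
r1c5 = 9: row 1 has {1,2,3,4,5,7,8}; col 5 has {2,3,6}; box has {2,3,4,5} → only 9 remains.
r1c6 = 6: row 1 has {1,2,3,4,5,7,8,9}; col 6 has {2,4,9}; box has {2,3,4,5,9} → only 6 remains.
r2c1 = 1: row 2 has {2,3,4,5,6,7,8,9}; col 1 has {4,5}; box has {2,4,5,6,7,8} → only 1 remains.
r3c4 = 7: row 3 has {2,4,5,6}; col 4 has {1,3,4,5,6,8}; box has {2,3,4,5,6,9} → only 7 remains.
r4c4 = 9: row 4 has {2,5}; col 4 has {1,3,4,5,6,7,8}; box has {2,4,6,8} → only 9 remains.
r6c7 = 9: row 6 has {1,2,3,4,8}; col 7 has {1,2,3,4,5,6,7,8}; box has {1,2,3,5,8} → only 9 remains.
r7c4 = 2: row 7 has {4,6,8,9}; col 4 has {1,3,4,5,6,7,8,9}; box has {1,3,6,9} → only 2 remains.
r7c8 = 1: row 7 has {2,4,6,8,9}; col 8 has {2,3,5,8,9}; box has {2,3,4,5,6,7,8,9} → only 1 remains.
r8c2 = 8: row 8 has {2,3,4,5,6,7,9}; col 2 has {1,2,4,5,6,7,9}; box has {4,6,7,9} → only 8 remains.
r8c3 = 1: row 8 has {2,3,4,5,6,7,8,9}; col 3 has {2,6,7,8}; box has {4,6,7,8,9} → only 1 remains.
r9c1 = 2: row 9 has {1,3,6,7,9}; col 1 has {1,4,5}; box has {1,4,6,7,8,9} → only 2 remains.
r9c3 = 5: row 9 has {1,2,3,6,7,9}; col 3 has {1,2,6,7,8}; box has {1,2,4,6,7,8,9} → only 5 remains.
r9c6 = 8: row 9 has {1,2,3,5,6,7,9}; col 6 has {2,4,6,9}; box has {1,2,3,6,9} → only 8 remains.
r3c6 = 1: row 3 has {2,4,5,6,7}; col 6 has {2,4,6,8,9}; box has {2,3,4,5,6,7,9} → only 1 remains.
r4c2 = 3: row 4 has {2,5,9}; col 2 has {1,2,4,5,6,7,8,9}; box has {1,2,5} → only 3 remains.
r4c3 = 4: row 4 has {2,3,5,9}; col 3 has {1,2,5,6,7,8}; box has {1,2,3,5} → only 4 remains.
r4c6 = 7: row 4 has {2,3,4,5,9}; col 6 has {1,2,4,6,8,9}; box has {2,4,6,8,9} → only 7 remains.
r4c8 = 6: row 4 has {2,3,4,5,7,9}; col 8 has {1,2,3,5,8,9}; box has {1,2,3,5,8,9} → only 6 remains.
r5c3 = 9: row 5 has {1,2,5,6,8}; col 3 has {1,2,4,5,6,7,8}; box has {1,2,3,4,5} → only 9 remains.
r5c6 = 3: row 5 has {1,2,5,6,8,9}; col 6 has {1,2,4,6,7,8,9}; box has {2,4,6,7,8,9} → only 3 remains.
r6c5 = 5: row 6 has {1,2,3,4,8,9}; col 5 has {2,3,6,9}; box has {2,3,4,6,7,8,9} → only 5 remains.
r6c8 = 7: row 6 has {1,2,3,4,5,8,9}; col 8 has {1,2,3,5,6,8,9}; box has {1,2,3,5,6,8,9} → only 7 remains.
r7c1 = 3: row 7 has {1,2,4,6,8,9}; col 1 has {1,2,4,5}; box has {1,2,4,5,6,7,8,9} → only 3 remains.
r7c5 = 7: row 7 has {1,2,3,4,6,8,9}; col 5 has {2,3,5,6,9}; box has {1,2,3,6,8,9} → only 7 remains.
r7c6 = 5: row 7 has {1,2,3,4,6,7,8,9}; col 6 has {1,2,3,4,6,7,8,9}; box has {1,2,3,6,7,8,9} → only 5 remains.
r9c5 = 4: row 9 has {1,2,3,5,6,7,8,9}; col 5 has {2,3,5,6,7,9}; box has {1,2,3,5,6,7,8,9} → only 4 remains.
r3c1 = 9: row 3 has {1,2,4,5,6,7}; col 1 has {1,2,3,4,5}; box has {1,2,4,5,6,7,8} → only 9 remains.
r3c3 = 3: row 3 has {1,2,4,5,6,7,9}; col 3 has {1,2,4,5,6,7,8,9}; box has {1,2,4,5,6,7,8,9} → only 3 remains.
r3c5 = 8: row 3 has {1,2,3,4,5,6,7,9}; col 5 has {2,3,4,5,6,7,9}; box has {1,2,3,4,5,6,7,9} → only 8 remains.
r4c1 = 8: row 4 has {2,3,4,5,6,7,9}; col 1 has {1,2,3,4,5,9}; box has {1,2,3,4,5,9} → only 8 remains.
r4c5 = 1: row 4 has {2,3,4,5,6,7,8,9}; col 5 has {2,3,4,5,6,7,8,9}; box has {2,3,4,5,6,7,8,9} → only 1 remains.
r5c1 = 7: row 5 has {1,2,3,5,6,8,9}; col 1 has {1,2,3,4,5,8,9}; box has {1,2,3,4,5,8,9} → only 7 remains.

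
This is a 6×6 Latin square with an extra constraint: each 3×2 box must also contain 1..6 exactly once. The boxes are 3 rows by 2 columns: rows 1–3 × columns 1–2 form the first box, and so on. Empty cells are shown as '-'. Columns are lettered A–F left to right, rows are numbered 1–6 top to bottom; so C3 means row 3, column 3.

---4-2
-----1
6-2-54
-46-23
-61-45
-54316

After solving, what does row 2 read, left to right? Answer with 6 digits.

425631

D3 = 1 (sole candidate).
A4 = 1 (sole candidate).
D4 = 5 (sole candidate).
D5 = 2 (sole candidate).
A6 = 2 (sole candidate).
D2 = 6: row 2 has {1}; col 4 has {1,2,3,4,5}; box has {1,2,4} → only 6 remains.
E2 = 3: row 2 has {1,6}; col 5 has {1,2,4,5}; box has {1,2,4,5} → only 3 remains.
B3 = 3 (sole candidate).
A5 = 3 (sole candidate).
A1 = 5 (sole candidate).
B1 = 1 (sole candidate).
C1 = 3 (sole candidate).
E1 = 6 (sole candidate).
A2 = 4: row 2 has {1,3,6}; col 1 has {1,2,3,5,6}; box has {1,3,5,6} → only 4 remains.
B2 = 2: row 2 has {1,3,4,6}; col 2 has {1,3,4,5,6}; box has {1,3,4,5,6} → only 2 remains.
C2 = 5: row 2 has {1,2,3,4,6}; col 3 has {1,2,3,4,6}; box has {1,2,3,4,6} → only 5 remains.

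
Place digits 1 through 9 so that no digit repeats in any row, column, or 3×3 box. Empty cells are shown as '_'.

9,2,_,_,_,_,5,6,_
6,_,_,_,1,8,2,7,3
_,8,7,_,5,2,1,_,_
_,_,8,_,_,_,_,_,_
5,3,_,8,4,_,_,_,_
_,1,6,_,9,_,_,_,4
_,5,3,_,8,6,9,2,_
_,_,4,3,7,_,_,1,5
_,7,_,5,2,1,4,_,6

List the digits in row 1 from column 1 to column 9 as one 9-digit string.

r1c3 = 1: row 1 has {2,5,6,9}; col 3 has {3,4,6,7,8}; box has {2,6,7,8,9} → only 1 remains.
r1c5 = 3: row 1 has {1,2,5,6,9}; col 5 has {1,2,4,5,7,8,9}; box has {1,2,5,8} → only 3 remains.
r1c9 = 8: row 1 has {1,2,3,5,6,9}; col 9 has {3,4,5,6}; box has {1,2,3,5,6,7} → only 8 remains.
r2c2 = 4 (sole candidate).
r2c3 = 5 (sole candidate).
r2c4 = 9 (sole candidate).
r3c1 = 3 (sole candidate).
r3c9 = 9 (sole candidate).
r4c2 = 9 (sole candidate).
r4c5 = 6 (sole candidate).
r5c3 = 2 (sole candidate).
r5c6 = 7 (sole candidate).
r5c7 = 6 (sole candidate).
r5c8 = 9 (sole candidate).
r5c9 = 1 (sole candidate).
r6c1 = 7 (sole candidate).
r6c4 = 2 (sole candidate).
r7c1 = 1 (sole candidate).
r7c4 = 4 (sole candidate).
r7c9 = 7 (sole candidate).
r8c2 = 6 (sole candidate).
r8c6 = 9 (sole candidate).
r8c7 = 8 (sole candidate).
r9c1 = 8 (sole candidate).
r9c3 = 9 (sole candidate).
r9c8 = 3 (sole candidate).
r1c4 = 7: row 1 has {1,2,3,5,6,8,9}; col 4 has {2,3,4,5,8,9}; box has {1,2,3,5,8,9} → only 7 remains.
r1c6 = 4: row 1 has {1,2,3,5,6,7,8,9}; col 6 has {1,2,6,7,8,9}; box has {1,2,3,5,7,8,9} → only 4 remains.

921734568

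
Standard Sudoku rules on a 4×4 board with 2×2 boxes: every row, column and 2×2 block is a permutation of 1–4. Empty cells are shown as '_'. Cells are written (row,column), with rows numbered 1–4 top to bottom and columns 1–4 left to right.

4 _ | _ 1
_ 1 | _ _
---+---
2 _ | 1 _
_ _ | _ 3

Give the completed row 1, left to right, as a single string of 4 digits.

4231

(2,1) = 3 (sole candidate).
(3,4) = 4 (sole candidate).
(4,1) = 1 (sole candidate).
(4,2) = 4 (sole candidate).
(4,3) = 2 (sole candidate).
(1,2) = 2: row 1 has {1,4}; col 2 has {1,4}; box has {1,3,4} → only 2 remains.
(1,3) = 3: row 1 has {1,2,4}; col 3 has {1,2}; box has {1} → only 3 remains.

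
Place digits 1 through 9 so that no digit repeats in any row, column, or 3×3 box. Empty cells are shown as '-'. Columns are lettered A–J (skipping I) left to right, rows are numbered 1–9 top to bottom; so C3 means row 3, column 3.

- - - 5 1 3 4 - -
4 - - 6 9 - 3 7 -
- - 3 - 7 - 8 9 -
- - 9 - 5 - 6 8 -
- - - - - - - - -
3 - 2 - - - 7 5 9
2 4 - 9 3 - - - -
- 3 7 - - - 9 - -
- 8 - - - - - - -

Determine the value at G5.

F5 = 9: in row 5, 9 can only go here (every other open cell in that row sees a 9).
A9 = 9: in row 9, 9 can only go here (every other open cell in that row sees a 9).
B1 = 9: in row 1, 9 can only go here (every other open cell in that row sees a 9).
A1 = 7: in row 1, 7 can only go here (every other open cell in that row sees a 7).
A4 = 1: row 4 has {5,6,8,9}; col 1 has {2,3,4,7,9}; box has {2,3,9} → only 1 remains.
B4 = 7: row 4 has {1,5,6,8,9}; col 2 has {3,4,8,9}; box has {1,2,3,9} → only 7 remains.
B6 = 6: row 6 has {2,3,5,7,9}; col 2 has {3,4,7,8,9}; box has {1,2,3,7,9} → only 6 remains.
B5 = 5: row 5 has {9}; col 2 has {3,4,6,7,8,9}; box has {1,2,3,6,7,9} → only 5 remains.
A5 = 8: row 5 has {5,9}; col 1 has {1,2,3,4,7,9}; box has {1,2,3,5,6,7,9} → only 8 remains.
C5 = 4: row 5 has {5,8,9}; col 3 has {2,3,7,9}; box has {1,2,3,5,6,7,8,9} → only 4 remains.
C1 = 8: in row 1, 8 can only go here (every other open cell in that row sees an 8).
F2 = 8: in row 2, 8 can only go here (every other open cell in that row sees an 8).
E5 = 6: in row 5, 6 can only go here (every other open cell in that row sees a 6).
D5 = 7: in row 5, 7 can only go here (every other open cell in that row sees a 7).
J7 = 8: in row 7, 8 can only go here (every other open cell in that row sees an 8).
F7 = 7: in row 7, 7 can only go here (every other open cell in that row sees a 7).
J9 = 7: in row 9, 7 can only go here (every other open cell in that row sees a 7).
H9 = 3: in row 9, 3 can only go here (every other open cell in that row sees a 3).
J5 = 3: in row 5, 3 can only go here (every other open cell in that row sees a 3).
D4 = 3: in row 4, 3 can only go here (every other open cell in that row sees a 3).
H8 = 4: in column 8, 4 can only go here (every other open cell in that column sees a 4).
J4 = 4: in column 9, 4 can only go here (every other open cell in that column sees a 4).
F4 = 2: row 4 has {1,3,4,5,6,7,8,9}; col 6 has {3,7,8,9}; box has {3,5,6,7,9} → only 2 remains.
F3 = 4: row 3 has {3,7,8,9}; col 6 has {2,3,7,8,9}; box has {1,3,5,6,7,8,9} → only 4 remains.
F6 = 1: row 6 has {2,3,5,6,7,9}; col 6 has {2,3,4,7,8,9}; box has {2,3,5,6,7,9} → only 1 remains.
D3 = 2: row 3 has {3,4,7,8,9}; col 4 has {3,5,6,7,9}; box has {1,3,4,5,6,7,8,9} → only 2 remains.
B3 = 1: row 3 has {2,3,4,7,8,9}; col 2 has {3,4,5,6,7,8,9}; box has {3,4,7,8,9} → only 1 remains.
B2 = 2: row 2 has {3,4,6,7,8,9}; col 2 has {1,3,4,5,6,7,8,9}; box has {1,3,4,7,8,9} → only 2 remains.
C2 = 5: row 2 has {2,3,4,6,7,8,9}; col 3 has {2,3,4,7,8,9}; box has {1,2,3,4,7,8,9} → only 5 remains.
J2 = 1: row 2 has {2,3,4,5,6,7,8,9}; col 9 has {3,4,7,8,9}; box has {3,4,7,8,9} → only 1 remains.
A3 = 6: row 3 has {1,2,3,4,7,8,9}; col 1 has {1,2,3,4,7,8,9}; box has {1,2,3,4,5,7,8,9} → only 6 remains.
J3 = 5: row 3 has {1,2,3,4,6,7,8,9}; col 9 has {1,3,4,7,8,9}; box has {1,3,4,7,8,9} → only 5 remains.
A8 = 5: row 8 has {3,4,7,9}; col 1 has {1,2,3,4,6,7,8,9}; box has {2,3,4,7,8,9} → only 5 remains.
F8 = 6: row 8 has {3,4,5,7,9}; col 6 has {1,2,3,4,7,8,9}; box has {3,7,9} → only 6 remains.
J8 = 2: row 8 has {3,4,5,6,7,9}; col 9 has {1,3,4,5,7,8,9}; box has {3,4,7,8,9} → only 2 remains.
F9 = 5: row 9 has {3,7,8,9}; col 6 has {1,2,3,4,6,7,8,9}; box has {3,6,7,9} → only 5 remains.
G9 = 1: row 9 has {3,5,7,8,9}; col 7 has {3,4,6,7,8,9}; box has {2,3,4,7,8,9} → only 1 remains.
J1 = 6: row 1 has {1,3,4,5,7,8,9}; col 9 has {1,2,3,4,5,7,8,9}; box has {1,3,4,5,7,8,9} → only 6 remains.
G5 = 2: row 5 has {3,4,5,6,7,8,9}; col 7 has {1,3,4,6,7,8,9}; box has {3,4,5,6,7,8,9} → only 2 remains.

2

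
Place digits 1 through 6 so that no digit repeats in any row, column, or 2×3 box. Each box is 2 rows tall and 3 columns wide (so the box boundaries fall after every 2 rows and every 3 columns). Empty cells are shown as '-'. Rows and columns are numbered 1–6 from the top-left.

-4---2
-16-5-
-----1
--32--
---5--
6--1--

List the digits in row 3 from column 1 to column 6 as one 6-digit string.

524361

R1C3 = 5 (sole candidate).
R1C1 = 3 (sole candidate).
R1C4 = 6 (sole candidate).
R1C5 = 1 (sole candidate).
R2C1 = 2 (sole candidate).
R4C1 = 1 (hidden single in row 4).
R5C1 = 4 (sole candidate).
R6C3 = 2 (sole candidate).
R3C1 = 5: row 3 has {1}; col 1 has {1,2,3,4,6}; box has {1,3} → only 5 remains.
R3C3 = 4: row 3 has {1,5}; col 3 has {2,3,5,6}; box has {1,3,5} → only 4 remains.
R3C4 = 3: row 3 has {1,4,5}; col 4 has {1,2,5,6}; box has {1,2} → only 3 remains.
R3C5 = 6: row 3 has {1,3,4,5}; col 5 has {1,5}; box has {1,2,3} → only 6 remains.
R4C2 = 6 (sole candidate).
R4C5 = 4 (sole candidate).
R4C6 = 5 (sole candidate).
R5C2 = 3 (sole candidate).
R5C3 = 1 (sole candidate).
R5C5 = 2 (sole candidate).
R5C6 = 6 (sole candidate).
R6C2 = 5 (sole candidate).
R6C5 = 3 (sole candidate).
R6C6 = 4 (sole candidate).
R2C4 = 4 (sole candidate).
R2C6 = 3 (sole candidate).
R3C2 = 2: row 3 has {1,3,4,5,6}; col 2 has {1,3,4,5,6}; box has {1,3,4,5,6} → only 2 remains.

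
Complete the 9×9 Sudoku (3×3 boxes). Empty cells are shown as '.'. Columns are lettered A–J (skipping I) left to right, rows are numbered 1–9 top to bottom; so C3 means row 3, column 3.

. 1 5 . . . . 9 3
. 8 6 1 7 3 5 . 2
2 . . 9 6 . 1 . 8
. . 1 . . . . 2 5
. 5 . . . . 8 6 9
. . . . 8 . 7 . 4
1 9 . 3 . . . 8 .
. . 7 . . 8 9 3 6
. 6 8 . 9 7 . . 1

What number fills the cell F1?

H2 = 4 (sole candidate).
H3 = 7 (sole candidate).
G4 = 3 (sole candidate).
H6 = 1 (sole candidate).
J7 = 7 (sole candidate).
H9 = 5 (sole candidate).
G1 = 6 (sole candidate).
A2 = 9 (sole candidate).
E4 = 4 (sole candidate).
E1 = 2 (sole candidate).
F1 = 4: row 1 has {1,2,3,5,6,9}; col 6 has {3,7,8}; box has {1,2,3,6,7,9} → only 4 remains.

4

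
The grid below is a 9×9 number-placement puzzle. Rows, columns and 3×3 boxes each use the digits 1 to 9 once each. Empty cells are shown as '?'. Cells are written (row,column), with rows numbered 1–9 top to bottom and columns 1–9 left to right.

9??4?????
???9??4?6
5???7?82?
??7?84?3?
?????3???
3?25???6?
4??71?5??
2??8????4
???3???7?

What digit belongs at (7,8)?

8

(6,5) = 9: row 6 has {2,3,5,6}; col 5 has {1,7,8}; box has {3,4,5,8} → only 9 remains.
(3,9) = 9: in row 3, 9 can only go here (every other open cell in that row sees a 9).
(6,2) = 4: in row 6, 4 can only go here (every other open cell in that row sees a 4).
(3,3) = 4: in row 3, 4 can only go here (every other open cell in that row sees a 4).
(3,2) = 3: in row 3, 3 can only go here (every other open cell in that row sees a 3).
(2,5) = 3: in row 2, 3 can only go here (every other open cell in that row sees a 3).
(5,8) = 4: in row 5, 4 can only go here (every other open cell in that row sees a 4).
(6,9) = 8: in row 6, 8 can only go here (every other open cell in that row sees an 8).
(8,2) = 7: in row 8, 7 can only go here (every other open cell in that row sees a 7).
(2,1) = 7: in row 2, 7 can only go here (every other open cell in that row sees a 7).
(9,5) = 4: in row 9, 4 can only go here (every other open cell in that row sees a 4).
(6,6) = 7: in column 6, 7 can only go here (every other open cell in that column sees a 7).
(6,7) = 1: row 6 has {2,3,4,5,6,7,8,9}; col 7 has {4,5,8}; box has {3,4,6,8} → only 1 remains.
(7,8) = 8: in column 8, 8 can only go here (every other open cell in that column sees an 8).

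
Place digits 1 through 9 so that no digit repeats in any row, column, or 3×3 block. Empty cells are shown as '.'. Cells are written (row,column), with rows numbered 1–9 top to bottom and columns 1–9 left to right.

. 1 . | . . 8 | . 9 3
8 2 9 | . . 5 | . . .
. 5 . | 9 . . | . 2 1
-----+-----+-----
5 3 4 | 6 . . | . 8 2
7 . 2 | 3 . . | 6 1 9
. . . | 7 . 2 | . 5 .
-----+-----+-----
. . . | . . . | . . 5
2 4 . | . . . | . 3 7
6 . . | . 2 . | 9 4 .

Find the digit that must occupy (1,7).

(1,1) = 4: row 1 has {1,3,8,9}; col 1 has {2,5,6,7,8}; box has {1,2,5,8,9} → only 4 remains.
(1,4) = 2: row 1 has {1,3,4,8,9}; col 4 has {3,6,7,9}; box has {5,8,9} → only 2 remains.
(3,1) = 3: row 3 has {1,2,5,9}; col 1 has {2,4,5,6,7,8}; box has {1,2,4,5,8,9} → only 3 remains.
(4,7) = 7: row 4 has {2,3,4,5,6,8}; col 7 has {6,9}; box has {1,2,5,6,8,9} → only 7 remains.
(5,2) = 8: row 5 has {1,2,3,6,7,9}; col 2 has {1,2,3,4,5}; box has {2,3,4,5,7} → only 8 remains.
(5,6) = 4: row 5 has {1,2,3,6,7,8,9}; col 6 has {2,5,8}; box has {2,3,6,7} → only 4 remains.
(6,9) = 4: row 6 has {2,5,7}; col 9 has {1,2,3,5,7,9}; box has {1,2,5,6,7,8,9} → only 4 remains.
(7,8) = 6: row 7 has {5}; col 8 has {1,2,3,4,5,8,9}; box has {3,4,5,7,9} → only 6 remains.
(9,2) = 7: row 9 has {2,4,6,9}; col 2 has {1,2,3,4,5,8}; box has {2,4,6} → only 7 remains.
(9,9) = 8: row 9 has {2,4,6,7,9}; col 9 has {1,2,3,4,5,7,9}; box has {3,4,5,6,7,9} → only 8 remains.
(1,7) = 5: row 1 has {1,2,3,4,8,9}; col 7 has {6,7,9}; box has {1,2,3,9} → only 5 remains.

5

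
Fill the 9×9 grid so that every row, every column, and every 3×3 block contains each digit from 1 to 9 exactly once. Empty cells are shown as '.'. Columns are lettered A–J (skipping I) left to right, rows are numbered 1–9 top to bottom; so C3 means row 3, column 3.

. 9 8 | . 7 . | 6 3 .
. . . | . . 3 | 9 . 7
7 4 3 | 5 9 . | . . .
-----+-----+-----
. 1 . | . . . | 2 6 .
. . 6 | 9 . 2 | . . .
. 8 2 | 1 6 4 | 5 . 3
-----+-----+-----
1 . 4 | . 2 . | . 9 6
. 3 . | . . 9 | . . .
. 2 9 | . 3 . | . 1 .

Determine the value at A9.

F1 = 1 (sole candidate).
A6 = 9 (sole candidate).
H6 = 7 (sole candidate).
C2 = 1 (hidden single in row 2).
F3 = 6 (hidden single in row 3).
J4 = 9 (hidden single in row 4).
A4 = 4 (hidden single in row 4).
D4 = 3 (hidden single in row 4).
A5 = 3 (hidden single in row 5).
B5 = 7 (hidden single in row 5).
C4 = 5 (sole candidate).
E4 = 8 (sole candidate).
F4 = 7 (sole candidate).
E5 = 5 (sole candidate).
B7 = 5 (sole candidate).
F7 = 8 (sole candidate).
C8 = 7 (sole candidate).
F9 = 5 (sole candidate).
B2 = 6 (sole candidate).
E2 = 4 (sole candidate).
D7 = 7 (sole candidate).
G7 = 3 (sole candidate).
E8 = 1 (sole candidate).
D1 = 2 (sole candidate).
D2 = 8 (sole candidate).
A1 = 5 (sole candidate).
J1 = 4 (sole candidate).
A2 = 2 (sole candidate).
H2 = 5 (sole candidate).
J9 = 8 (sole candidate).
J5 = 1 (sole candidate).
G8 = 4 (sole candidate).
H8 = 2 (sole candidate).
J8 = 5 (sole candidate).
A9 = 6: row 9 has {1,2,3,5,8,9}; col 1 has {1,2,3,4,5,7,9}; box has {1,2,3,4,5,7,9} → only 6 remains.

6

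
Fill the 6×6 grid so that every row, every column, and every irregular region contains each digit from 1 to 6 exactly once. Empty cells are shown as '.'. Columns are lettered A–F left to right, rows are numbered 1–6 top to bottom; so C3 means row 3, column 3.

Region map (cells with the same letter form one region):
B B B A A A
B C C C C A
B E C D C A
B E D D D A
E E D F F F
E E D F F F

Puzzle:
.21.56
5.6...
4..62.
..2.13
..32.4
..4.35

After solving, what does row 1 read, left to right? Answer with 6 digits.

321456

A1 = 3: row 1 has {1,2,5,6}; col 1 has {4,5}; region has {1,2,4,5} → only 3 remains.
D1 = 4: row 1 has {1,2,3,5,6}; col 4 has {2,6}; region has {3,5,6} → only 4 remains.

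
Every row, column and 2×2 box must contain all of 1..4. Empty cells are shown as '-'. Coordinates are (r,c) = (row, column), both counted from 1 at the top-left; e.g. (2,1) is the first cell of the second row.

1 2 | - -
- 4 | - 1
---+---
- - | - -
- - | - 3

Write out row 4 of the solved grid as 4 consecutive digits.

(1,4) = 4: row 1 has {1,2}; col 4 has {1,3}; box has {1} → only 4 remains.
(2,1) = 3: row 2 has {1,4}; col 1 has {1}; box has {1,2,4} → only 3 remains.
(2,3) = 2: row 2 has {1,3,4}; col 3 has {}; box has {1,4} → only 2 remains.
(3,4) = 2: row 3 has {}; col 4 has {1,3,4}; box has {3} → only 2 remains.
(4,2) = 1: row 4 has {3}; col 2 has {2,4}; box has {} → only 1 remains.
(4,3) = 4: row 4 has {1,3}; col 3 has {2}; box has {2,3} → only 4 remains.
(1,3) = 3: row 1 has {1,2,4}; col 3 has {2,4}; box has {1,2,4} → only 3 remains.
(3,1) = 4: row 3 has {2}; col 1 has {1,3}; box has {1} → only 4 remains.
(3,2) = 3: row 3 has {2,4}; col 2 has {1,2,4}; box has {1,4} → only 3 remains.
(3,3) = 1: row 3 has {2,3,4}; col 3 has {2,3,4}; box has {2,3,4} → only 1 remains.
(4,1) = 2: row 4 has {1,3,4}; col 1 has {1,3,4}; box has {1,3,4} → only 2 remains.

2143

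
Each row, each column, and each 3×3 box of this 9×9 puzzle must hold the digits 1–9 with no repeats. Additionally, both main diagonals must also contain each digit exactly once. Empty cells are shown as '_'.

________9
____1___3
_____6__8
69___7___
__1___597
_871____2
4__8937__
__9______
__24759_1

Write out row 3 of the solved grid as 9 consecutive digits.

174936258

r4c9 = 4: row 4 has {6,7,9}; col 9 has {1,2,3,7,8,9}; box has {2,5,7,9} → only 4 remains.
r6c6 = 9: in row 6, 9 can only go here (every other open cell in that row sees a 9).
r6c5 = 4: in row 6, 4 can only go here (every other open cell in that row sees a 4).
r5c2 = 4: in row 5, 4 can only go here (every other open cell in that row sees a 4).
r6c1 = 5: in row 6, 5 can only go here (every other open cell in that row sees a 5).
r4c3 = 3: row 4 has {4,6,7,9}; col 3 has {1,2,7,9}; box has {1,4,5,6,7,8,9} → only 3 remains.
r5c1 = 2: row 5 has {1,4,5,7,9}; col 1 has {4,5,6}; box has {1,3,4,5,6,7,8,9} → only 2 remains.
r5c6 = 8: row 5 has {1,2,4,5,7,9}; col 6 has {3,5,6,7,9}; box has {1,4,7,9} → only 8 remains.
r7c2 = 1: in row 7, 1 can only go here (every other open cell in that row sees a 1).
r7c8 = 2: in row 7, 2 can only go here (every other open cell in that row sees a 2).
r8c6 = 1: in row 8, 1 can only go here (every other open cell in that row sees a 1).
r8c1 = 7: in row 8, 7 can only go here (every other open cell in that row sees a 7).
r2c4 = 7: in row 2, 7 can only go here (every other open cell in that row sees a 7).
r2c1 = 9: in row 2, 9 can only go here (every other open cell in that row sees a 9).
r2c3 = 8: in row 2, 8 can only go here (every other open cell in that row sees an 8).
r1c1 = 3: row 1 has {9}; col 1 has {2,4,5,6,7,9}; box has {8,9}; main diagonal has {1,7,9} → only 3 remains.
r3c1 = 1: row 3 has {6,8}; col 1 has {2,3,4,5,6,7,9}; box has {3,8,9} → only 1 remains.
r5c5 = 6: row 5 has {1,2,4,5,7,8,9}; col 5 has {1,4,7,9}; box has {1,4,7,8,9}; main diagonal has {1,3,7,9}; anti-diagonal has {1,7,9} → only 6 remains.
r7c3 = 5: row 7 has {1,2,3,4,7,8,9}; col 3 has {1,2,3,7,8,9}; box has {1,2,4,7,9}; anti-diagonal has {1,6,7,9} → only 5 remains.
r7c9 = 6: row 7 has {1,2,3,4,5,7,8,9}; col 9 has {1,2,3,4,7,8,9}; box has {1,2,7,9} → only 6 remains.
r8c2 = 3: row 8 has {1,7,9}; col 2 has {1,4,8,9}; box has {1,2,4,5,7,9}; anti-diagonal has {1,5,6,7,9} → only 3 remains.
r8c5 = 2: row 8 has {1,3,7,9}; col 5 has {1,4,6,7,9}; box has {1,3,4,5,7,8,9} → only 2 remains.
r8c9 = 5: row 8 has {1,2,3,7,9}; col 9 has {1,2,3,4,6,7,8,9}; box has {1,2,6,7,9} → only 5 remains.
r9c1 = 8: row 9 has {1,2,4,5,7,9}; col 1 has {1,2,3,4,5,6,7,9}; box has {1,2,3,4,5,7,9}; anti-diagonal has {1,3,5,6,7,9} → only 8 remains.
r9c2 = 6: row 9 has {1,2,4,5,7,8,9}; col 2 has {1,3,4,8,9}; box has {1,2,3,4,5,7,8,9} → only 6 remains.
r9c8 = 3: row 9 has {1,2,4,5,6,7,8,9}; col 8 has {2,9}; box has {1,2,5,6,7,9} → only 3 remains.
r2c8 = 4: row 2 has {1,3,7,8,9}; col 8 has {2,3,9}; box has {3,8,9}; anti-diagonal has {1,3,5,6,7,8,9} → only 4 remains.
r3c3 = 4: row 3 has {1,6,8}; col 3 has {1,2,3,5,7,8,9}; box has {1,3,8,9}; main diagonal has {1,3,6,7,9} → only 4 remains.
r3c7 = 2: row 3 has {1,4,6,8}; col 7 has {5,7,9}; box has {3,4,8,9}; anti-diagonal has {1,3,4,5,6,7,8,9} → only 2 remains.
r4c5 = 5: row 4 has {3,4,6,7,9}; col 5 has {1,2,4,6,7,9}; box has {1,4,6,7,8,9} → only 5 remains.
r5c4 = 3: row 5 has {1,2,4,5,6,7,8,9}; col 4 has {1,4,7,8}; box has {1,4,5,6,7,8,9} → only 3 remains.
r6c8 = 6: row 6 has {1,2,4,5,7,8,9}; col 8 has {2,3,4,9}; box has {2,4,5,7,9} → only 6 remains.
r8c4 = 6: row 8 has {1,2,3,5,7,9}; col 4 has {1,3,4,7,8}; box has {1,2,3,4,5,7,8,9} → only 6 remains.
r8c8 = 8: row 8 has {1,2,3,5,6,7,9}; col 8 has {2,3,4,6,9}; box has {1,2,3,5,6,7,9}; main diagonal has {1,3,4,6,7,9} → only 8 remains.
r1c3 = 6: row 1 has {3,9}; col 3 has {1,2,3,4,5,7,8,9}; box has {1,3,4,8,9} → only 6 remains.
r1c5 = 8: row 1 has {3,6,9}; col 5 has {1,2,4,5,6,7,9}; box has {1,6,7} → only 8 remains.
r1c7 = 1: row 1 has {3,6,8,9}; col 7 has {2,5,7,9}; box has {2,3,4,8,9} → only 1 remains.
r2c6 = 2: row 2 has {1,3,4,7,8,9}; col 6 has {1,3,5,6,7,8,9}; box has {1,6,7,8} → only 2 remains.
r2c7 = 6: row 2 has {1,2,3,4,7,8,9}; col 7 has {1,2,5,7,9}; box has {1,2,3,4,8,9} → only 6 remains.
r3c5 = 3: row 3 has {1,2,4,6,8}; col 5 has {1,2,4,5,6,7,8,9}; box has {1,2,6,7,8} → only 3 remains.
r4c4 = 2: row 4 has {3,4,5,6,7,9}; col 4 has {1,3,4,6,7,8}; box has {1,3,4,5,6,7,8,9}; main diagonal has {1,3,4,6,7,8,9} → only 2 remains.
r4c7 = 8: row 4 has {2,3,4,5,6,7,9}; col 7 has {1,2,5,6,7,9}; box has {2,4,5,6,7,9} → only 8 remains.
r4c8 = 1: row 4 has {2,3,4,5,6,7,8,9}; col 8 has {2,3,4,6,8,9}; box has {2,4,5,6,7,8,9} → only 1 remains.
r6c7 = 3: row 6 has {1,2,4,5,6,7,8,9}; col 7 has {1,2,5,6,7,8,9}; box has {1,2,4,5,6,7,8,9} → only 3 remains.
r8c7 = 4: row 8 has {1,2,3,5,6,7,8,9}; col 7 has {1,2,3,5,6,7,8,9}; box has {1,2,3,5,6,7,8,9} → only 4 remains.
r1c4 = 5: row 1 has {1,3,6,8,9}; col 4 has {1,2,3,4,6,7,8}; box has {1,2,3,6,7,8} → only 5 remains.
r1c6 = 4: row 1 has {1,3,5,6,8,9}; col 6 has {1,2,3,5,6,7,8,9}; box has {1,2,3,5,6,7,8} → only 4 remains.
r1c8 = 7: row 1 has {1,3,4,5,6,8,9}; col 8 has {1,2,3,4,6,8,9}; box has {1,2,3,4,6,8,9} → only 7 remains.
r2c2 = 5: row 2 has {1,2,3,4,6,7,8,9}; col 2 has {1,3,4,6,8,9}; box has {1,3,4,6,8,9}; main diagonal has {1,2,3,4,6,7,8,9} → only 5 remains.
r3c2 = 7: row 3 has {1,2,3,4,6,8}; col 2 has {1,3,4,5,6,8,9}; box has {1,3,4,5,6,8,9} → only 7 remains.
r3c4 = 9: row 3 has {1,2,3,4,6,7,8}; col 4 has {1,2,3,4,5,6,7,8}; box has {1,2,3,4,5,6,7,8} → only 9 remains.
r3c8 = 5: row 3 has {1,2,3,4,6,7,8,9}; col 8 has {1,2,3,4,6,7,8,9}; box has {1,2,3,4,6,7,8,9} → only 5 remains.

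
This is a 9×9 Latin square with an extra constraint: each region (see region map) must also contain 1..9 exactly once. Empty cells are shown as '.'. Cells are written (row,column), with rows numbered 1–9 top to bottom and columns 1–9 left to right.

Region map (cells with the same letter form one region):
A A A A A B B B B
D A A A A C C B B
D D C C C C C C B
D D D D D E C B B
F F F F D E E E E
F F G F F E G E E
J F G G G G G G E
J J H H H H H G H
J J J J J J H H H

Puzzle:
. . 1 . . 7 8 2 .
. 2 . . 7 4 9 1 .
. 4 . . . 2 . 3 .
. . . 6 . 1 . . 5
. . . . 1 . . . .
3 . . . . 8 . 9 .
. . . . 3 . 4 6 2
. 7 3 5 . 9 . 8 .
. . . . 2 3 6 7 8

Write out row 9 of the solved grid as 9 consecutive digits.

(4,7) = 7 (sole candidate).
(4,8) = 4 (sole candidate).
(5,8) = 5 (sole candidate).
(7,6) = 5 (sole candidate).
(8,5) = 4 (sole candidate).
(8,9) = 1 (sole candidate).
(5,6) = 6 (sole candidate).
(5,7) = 3 (sole candidate).
(8,1) = 6 (sole candidate).
(8,7) = 2 (sole candidate).
(6,7) = 1 (sole candidate).
(3,7) = 5 (sole candidate).
(3,4) = 1 (hidden single in row 3).
(3,1) = 7 (hidden single in row 3).
(3,9) = 9 (hidden single in row 3).
(4,2) = 3 (hidden single in row 4).
(2,1) = 5 (hidden single in region D).
(9,3) = 5: in column 3, 5 can only go here (every other open cell in that column sees a 5).
(5,3) = 4 (hidden single in column 3).
(5,9) = 7 (sole candidate).
(6,9) = 4 (sole candidate).
(7,2) = 1 (hidden single in region F).
(6,4) = 7 (hidden single in region F).
(6,3) = 2 (sole candidate).
(7,4) = 9 (sole candidate).
(9,2) = 9: row 9 has {2,3,5,6,7,8}; col 2 has {1,2,3,4,7}; region has {2,3,5,6,7} → only 9 remains.
(9,4) = 4: row 9 has {2,3,5,6,7,8,9}; col 4 has {1,5,6,7,9}; region has {2,3,5,6,7,9} → only 4 remains.
(1,4) = 3 (sole candidate).
(1,9) = 6 (sole candidate).
(2,4) = 8 (sole candidate).
(2,9) = 3 (sole candidate).
(5,2) = 8 (sole candidate).
(5,4) = 2 (sole candidate).
(7,1) = 8 (sole candidate).
(7,3) = 7 (sole candidate).
(9,1) = 1: row 9 has {2,3,4,5,6,7,8,9}; col 1 has {3,5,6,7,8}; region has {2,3,4,5,6,7,8,9} → only 1 remains.

195423678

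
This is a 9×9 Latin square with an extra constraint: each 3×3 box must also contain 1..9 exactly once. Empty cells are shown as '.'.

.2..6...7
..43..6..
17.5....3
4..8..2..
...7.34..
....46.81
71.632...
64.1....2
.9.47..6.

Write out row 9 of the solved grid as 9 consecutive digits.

392478165

row 1, column 4 = 9 (sole candidate).
row 6, column 4 = 2 (sole candidate).
row 2, column 6 = 7 (hidden single in row 2).
row 3, column 3 = 6 (hidden single in row 3).
row 9, column 7 = 1: in row 9, 1 can only go here (every other open cell in that row sees a 1).
row 7, column 9 = 4 (hidden single in column 9).
row 2, column 1 = 9 (hidden single in box 1).
Singles propagation stalls before every target cell is settled. Branch on row 3, column 7 (candidates {8,9}).
  Try row 3, column 7 = 8: this forces row 1, column 7=5; then row 2, column 9 has no candidate left — contradiction.
So row 3, column 7 = 9.
row 6, column 3 = 9 (hidden single in row 6).
row 6, column 7 = 7 (hidden single in row 6).
row 4, column 3 = 7 (hidden single in row 4).
row 7, column 8 = 9 (hidden single in row 7).
row 5, column 8 = 5 (sole candidate).
row 4, column 8 = 3 (sole candidate).
row 8, column 8 = 7 (sole candidate).
row 6, column 2 = 3 (hidden single in column 2).
row 6, column 1 = 5 (sole candidate).
row 4, column 2 = 6 (sole candidate).
row 4, column 9 = 9 (sole candidate).
row 5, column 2 = 8 (sole candidate).
row 5, column 9 = 6 (sole candidate).
row 2, column 2 = 5 (sole candidate).
row 2, column 9 = 8 (sole candidate).
row 5, column 1 = 2 (sole candidate).
row 5, column 3 = 1 (sole candidate).
row 5, column 5 = 9 (sole candidate).
row 9, column 9 = 5: row 9 has {1,4,6,7,9}; col 9 has {1,2,3,4,6,7,8,9}; box has {1,2,4,6,7,9} → only 5 remains.
row 1, column 7 = 5 (sole candidate).
row 7, column 7 = 8 (sole candidate).
row 8, column 7 = 3 (sole candidate).
row 9, column 6 = 8: row 9 has {1,4,5,6,7,9}; col 6 has {2,3,6,7}; box has {1,2,3,4,6,7} → only 8 remains.
row 3, column 6 = 4 (sole candidate).
row 3, column 8 = 2 (sole candidate).
row 7, column 3 = 5 (sole candidate).
row 8, column 3 = 8 (sole candidate).
row 8, column 5 = 5 (sole candidate).
row 8, column 6 = 9 (sole candidate).
row 9, column 1 = 3: row 9 has {1,4,5,6,7,8,9}; col 1 has {1,2,4,5,6,7,9}; box has {1,4,5,6,7,8,9} → only 3 remains.
row 9, column 3 = 2: row 9 has {1,3,4,5,6,7,8,9}; col 3 has {1,4,5,6,7,8,9}; box has {1,3,4,5,6,7,8,9} → only 2 remains.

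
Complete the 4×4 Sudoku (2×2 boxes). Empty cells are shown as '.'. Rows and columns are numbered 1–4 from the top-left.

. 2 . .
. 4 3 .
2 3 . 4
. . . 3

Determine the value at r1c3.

4

r1c4 = 1: row 1 has {2}; col 4 has {3,4}; box has {3} → only 1 remains.
r2c1 = 1: row 2 has {3,4}; col 1 has {2}; box has {2,4} → only 1 remains.
r2c4 = 2: row 2 has {1,3,4}; col 4 has {1,3,4}; box has {1,3} → only 2 remains.
r3c3 = 1: row 3 has {2,3,4}; col 3 has {3}; box has {3,4} → only 1 remains.
r4c1 = 4: row 4 has {3}; col 1 has {1,2}; box has {2,3} → only 4 remains.
r4c2 = 1: row 4 has {3,4}; col 2 has {2,3,4}; box has {2,3,4} → only 1 remains.
r4c3 = 2: row 4 has {1,3,4}; col 3 has {1,3}; box has {1,3,4} → only 2 remains.
r1c1 = 3: row 1 has {1,2}; col 1 has {1,2,4}; box has {1,2,4} → only 3 remains.
r1c3 = 4: row 1 has {1,2,3}; col 3 has {1,2,3}; box has {1,2,3} → only 4 remains.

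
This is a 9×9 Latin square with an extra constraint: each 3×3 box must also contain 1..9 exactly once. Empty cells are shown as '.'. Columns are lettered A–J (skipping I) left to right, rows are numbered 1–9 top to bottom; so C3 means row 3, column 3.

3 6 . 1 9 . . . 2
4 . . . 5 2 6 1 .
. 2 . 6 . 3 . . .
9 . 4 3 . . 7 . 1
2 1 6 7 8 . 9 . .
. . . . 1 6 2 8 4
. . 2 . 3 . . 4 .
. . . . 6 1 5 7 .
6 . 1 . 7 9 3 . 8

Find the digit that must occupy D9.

H1 = 5 (sole candidate).
D2 = 8 (sole candidate).
E3 = 4 (sole candidate).
G3 = 8 (sole candidate).
H3 = 9 (sole candidate).
J3 = 7 (sole candidate).
E4 = 2 (sole candidate).
F4 = 5 (sole candidate).
H4 = 6 (sole candidate).
F5 = 4 (sole candidate).
H5 = 3 (sole candidate).
J5 = 5 (sole candidate).
D6 = 9 (sole candidate).
D7 = 5 (sole candidate).
F7 = 8 (sole candidate).
G7 = 1 (sole candidate).
A8 = 8 (sole candidate).
J8 = 9 (sole candidate).
H9 = 2 (sole candidate).
F1 = 7 (sole candidate).
G1 = 4 (sole candidate).
J2 = 3 (sole candidate).
C3 = 5 (sole candidate).
B4 = 8 (sole candidate).
A7 = 7 (sole candidate).
B7 = 9 (sole candidate).
J7 = 6 (sole candidate).
C8 = 3 (sole candidate).
D9 = 4: row 9 has {1,2,3,6,7,8,9}; col 4 has {1,3,5,6,7,8,9}; box has {1,3,5,6,7,8,9} → only 4 remains.

4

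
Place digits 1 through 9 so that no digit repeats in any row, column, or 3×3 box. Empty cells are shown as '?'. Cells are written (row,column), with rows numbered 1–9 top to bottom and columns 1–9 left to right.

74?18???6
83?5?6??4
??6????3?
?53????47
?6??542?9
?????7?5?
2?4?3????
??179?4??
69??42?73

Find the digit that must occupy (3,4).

4

(3,6) = 9 (sole candidate).
(5,1) = 1 (sole candidate).
(5,8) = 8 (sole candidate).
(6,9) = 1 (sole candidate).
(8,2) = 8 (sole candidate).
(8,6) = 5 (sole candidate).
(8,9) = 2 (sole candidate).
(9,3) = 5 (sole candidate).
(9,4) = 8 (sole candidate).
(9,7) = 1 (sole candidate).
(1,6) = 3 (sole candidate).
(3,1) = 5 (sole candidate).
(3,9) = 8 (sole candidate).
(4,1) = 9 (sole candidate).
(4,7) = 6 (sole candidate).
(5,3) = 7 (sole candidate).
(5,4) = 3 (sole candidate).
(6,1) = 4 (sole candidate).
(6,2) = 2 (sole candidate).
(6,3) = 8 (sole candidate).
(6,5) = 6 (sole candidate).
(6,7) = 3 (sole candidate).
(7,2) = 7 (sole candidate).
(7,4) = 6 (sole candidate).
(7,6) = 1 (sole candidate).
(7,8) = 9 (sole candidate).
(7,9) = 5 (sole candidate).
(8,1) = 3 (sole candidate).
(8,8) = 6 (sole candidate).
(1,8) = 2 (sole candidate).
(2,8) = 1 (sole candidate).
(3,2) = 1 (sole candidate).
(3,7) = 7 (sole candidate).
(4,4) = 2 (sole candidate).
(4,5) = 1 (sole candidate).
(4,6) = 8 (sole candidate).
(6,4) = 9 (sole candidate).
(7,7) = 8 (sole candidate).
(1,3) = 9 (sole candidate).
(1,7) = 5 (sole candidate).
(2,3) = 2 (sole candidate).
(2,5) = 7 (sole candidate).
(2,7) = 9 (sole candidate).
(3,4) = 4: row 3 has {1,3,5,6,7,8,9}; col 4 has {1,2,3,5,6,7,8,9}; box has {1,3,5,6,7,8,9} → only 4 remains.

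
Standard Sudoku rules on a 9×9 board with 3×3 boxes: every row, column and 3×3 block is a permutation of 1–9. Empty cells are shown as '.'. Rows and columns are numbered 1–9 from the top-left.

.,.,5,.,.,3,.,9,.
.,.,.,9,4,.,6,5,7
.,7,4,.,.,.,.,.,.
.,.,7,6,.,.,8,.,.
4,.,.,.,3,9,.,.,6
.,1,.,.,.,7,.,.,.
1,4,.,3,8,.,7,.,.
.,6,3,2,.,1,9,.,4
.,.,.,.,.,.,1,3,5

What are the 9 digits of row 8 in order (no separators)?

r7c9 = 2: row 7 has {1,3,4,7,8}; col 9 has {4,5,6,7}; box has {1,3,4,5,7,9} → only 2 remains.
r8c8 = 8: row 8 has {1,2,3,4,6,9}; col 8 has {3,5,9}; box has {1,2,3,4,5,7,9} → only 8 remains.
r7c3 = 9: row 7 has {1,2,3,4,7,8}; col 3 has {3,4,5,7}; box has {1,3,4,6} → only 9 remains.
r7c8 = 6: row 7 has {1,2,3,4,7,8,9}; col 8 has {3,5,8,9}; box has {1,2,3,4,5,7,8,9} → only 6 remains.
r7c6 = 5: row 7 has {1,2,3,4,6,7,8,9}; col 6 has {1,3,7,9}; box has {1,2,3,8} → only 5 remains.
r8c5 = 7: row 8 has {1,2,3,4,6,8,9}; col 5 has {3,4,8}; box has {1,2,3,5,8} → only 7 remains.
r9c4 = 4: row 9 has {1,3,5}; col 4 has {2,3,6,9}; box has {1,2,3,5,7,8} → only 4 remains.
r9c6 = 6: row 9 has {1,3,4,5}; col 6 has {1,3,5,7,9}; box has {1,2,3,4,5,7,8} → only 6 remains.
r8c1 = 5: row 8 has {1,2,3,4,6,7,8,9}; col 1 has {1,4}; box has {1,3,4,6,9} → only 5 remains.

563271984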